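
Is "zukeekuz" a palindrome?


Word: "zukeekuz"
Reversed: "zukeekuz"
Forward == Backward? zukeekuz == zukeekuz
Palindrome = Yes


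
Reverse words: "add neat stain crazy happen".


Original: "add neat stain crazy happen"
Words (1..n): add | neat | stain | crazy | happen
Reversed (n..1): happen | crazy | stain | neat | add
Result = "happen crazy stain neat add"


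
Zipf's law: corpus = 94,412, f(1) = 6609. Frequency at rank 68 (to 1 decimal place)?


Zipf's law: f(r) = f(1) / r
f(1) = 6609
f(68) = 6609 / 68
= 97.2 occurrences


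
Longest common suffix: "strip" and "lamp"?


Word 1: "strip"
Word 2: "lamp"
Comparing from end:
  Pos -1: 'p' == 'p'
  Pos -2: 'i' != 'm' (stop)
LCS = "p" (length 1)


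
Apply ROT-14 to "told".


Word: "told"
Shift: 14
Each letter → (letter + shift) mod 26:
  't' (19) + 14 = 7 → 'h'
  'o' (14) + 14 = 2 → 'c'
  'l' (11) + 14 = 25 → 'z'
  'd' (3) + 14 = 17 → 'r'
Result = "hczr"


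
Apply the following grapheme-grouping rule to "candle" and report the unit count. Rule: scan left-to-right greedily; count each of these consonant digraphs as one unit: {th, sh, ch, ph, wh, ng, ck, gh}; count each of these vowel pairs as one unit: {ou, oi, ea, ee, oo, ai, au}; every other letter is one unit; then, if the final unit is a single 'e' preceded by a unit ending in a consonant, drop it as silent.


Word: "candle" (6 letters)
Left-to-right scan:
  (1) 'c' (letter)
  (2) 'a' (letter)
  (3) 'n' (letter)
  (4) 'd' (letter)
  (5) 'l' (letter)
  (6) 'e' (letter)
Units from scan: 6
Final unit is 'e' after a consonant -> drop as silent (-1)
Sound units = 5 units


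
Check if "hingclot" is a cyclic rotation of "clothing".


Word: "clothing", Candidate: "hingclot"
Method: check if candidate is substring of word+word
"clothingclothing" contains "hingclot"? Yes
Is rotation = Yes


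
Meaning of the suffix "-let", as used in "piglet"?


Suffix: -let
As in: piglet -> pig + -let
Meaning = small


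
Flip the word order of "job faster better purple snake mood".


Original: "job faster better purple snake mood"
Words (1..n): job | faster | better | purple | snake | mood
Reversed (n..1): mood | snake | purple | better | faster | job
Result = "mood snake purple better faster job"


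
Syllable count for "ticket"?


Word: "ticket"
Syllable breakdown: tick / et
Counting: 2 parts
= 2 syllables


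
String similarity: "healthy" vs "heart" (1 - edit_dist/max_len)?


Word 1: "healthy" (length 7)
Word 2: "heart" (length 5)
One optimal edit sequence:
  1. keep 'h'
  2. keep 'e'
  3. keep 'a'
  4. substitute 'l' -> 'r'  (+1)
  5. keep 't'
  6. delete 'h'  (+1)
  7. delete 'y'  (+1)
Edit distance = 3
Max length = max(7, 5) = 7
Similarity = 1 - 3/7
= 0.5714


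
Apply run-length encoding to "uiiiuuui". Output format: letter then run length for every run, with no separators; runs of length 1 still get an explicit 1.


String: "uiiiuuui"
Scanning for consecutive runs:
  'u' x 1
  'i' x 3
  'u' x 3
  'i' x 1
RLE = "u1i3u3i1"


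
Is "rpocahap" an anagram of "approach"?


Word 1: "approach" → sorted: aachoppr
Word 2: "rpocahap" → sorted: aachoppr
Same letters? aachoppr == aachoppr
Anagram = Yes


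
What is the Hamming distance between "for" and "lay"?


Comparing character by character (same length = 3):
  Pos 0: 'f' vs 'l' !=
  Pos 1: 'o' vs 'a' !=
  Pos 2: 'r' vs 'y' !=
Hamming distance = 3


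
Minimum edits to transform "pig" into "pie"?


Word 1: "pig" (length 3)
Word 2: "pie" (length 3)
One optimal edit sequence (insert/delete/substitute each cost 1):
  1. keep 'p'
  2. keep 'i'
  3. substitute 'g' -> 'e'  (+1)
Total edit operations: 1
Edit distance = 1


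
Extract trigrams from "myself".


Word: "myself" (length 6)
Number of trigrams = 6 - 3 + 1 = 4
  Position 0: "mys"
  Position 1: "yse"
  Position 2: "sel"
  Position 3: "elf"
Trigrams = "mys", "yse", "sel", "elf"


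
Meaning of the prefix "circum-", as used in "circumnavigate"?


Prefix: circum-
Example: circumnavigate (circum- + navigate)
Meaning = around


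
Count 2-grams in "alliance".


Word: "alliance" (length 8)
Number of 2-grams = length - 2 + 1 = 8 - 2 + 1
= 7


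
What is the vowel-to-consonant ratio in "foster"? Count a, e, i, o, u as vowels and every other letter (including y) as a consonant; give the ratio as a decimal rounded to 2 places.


Word: "foster"
Vowels (a,e,i,o,u): 2
Consonants: 4
Ratio = 2/4
= 0.50


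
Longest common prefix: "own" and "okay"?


Word 1: "own"
Word 2: "okay"
Comparing from start:
  Pos 0: 'o' == 'o'
  Pos 1: 'w' != 'k' (stop)
LCP = "o" (length 1)


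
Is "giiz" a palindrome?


Word: "giiz"
Reversed: "ziig"
Forward == Backward? giiz != ziig
Palindrome = No


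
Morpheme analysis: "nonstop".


Word: "nonstop"
Morphemes: non- | stop
Each morpheme carries meaning
= 2 morphemes


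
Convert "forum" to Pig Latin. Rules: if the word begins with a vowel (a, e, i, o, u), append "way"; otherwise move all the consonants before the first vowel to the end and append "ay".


Word: "forum"
Starts with consonant(s) → move to end, add 'ay'
Consonant cluster: "f"
Pig Latin = "orumfay"


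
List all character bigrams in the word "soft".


Word: "soft" (length 4)
Number of bigrams = 4 - 2 + 1 = 3
  Position 0: "so"
  Position 1: "of"
  Position 2: "ft"
Bigrams = "so", "of", "ft"


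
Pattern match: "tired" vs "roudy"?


Pattern of "tired": [0, 1, 2, 3, 4]
Pattern of "roudy": [0, 1, 2, 3, 4]
Patterns match
Same pattern = Yes


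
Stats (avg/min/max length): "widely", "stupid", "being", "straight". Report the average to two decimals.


Lengths: "widely"=6, "stupid"=6, "being"=5, "straight"=8
Sum = 25, Count = 4
Average = 25/4 = 6.25
= avg=6.25, min=5, max=8


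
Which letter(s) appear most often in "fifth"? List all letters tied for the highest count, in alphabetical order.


Word: "fifth"
Letter counts:
  'f': 2
  'h': 1
  'i': 1
  't': 1
Maximum count = 2
Most frequent = 'f' (2 times each)


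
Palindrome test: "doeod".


Word: "doeod"
Reversed: "doeod"
Forward == Backward? doeod == doeod
Palindrome = Yes


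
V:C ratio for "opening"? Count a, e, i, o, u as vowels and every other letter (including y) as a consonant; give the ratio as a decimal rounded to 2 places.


Word: "opening"
Vowels (a,e,i,o,u): 3
Consonants: 4
Ratio = 3/4
= 0.75


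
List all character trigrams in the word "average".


Word: "average" (length 7)
Number of trigrams = 7 - 3 + 1 = 5
  Position 0: "ave"
  Position 1: "ver"
  Position 2: "era"
  Position 3: "rag"
  Position 4: "age"
Trigrams = "ave", "ver", "era", "rag", "age"


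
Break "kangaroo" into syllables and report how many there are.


Word: "kangaroo"
Syllable breakdown: kan | ga | roo
Counting: 3 parts
= 3 syllables


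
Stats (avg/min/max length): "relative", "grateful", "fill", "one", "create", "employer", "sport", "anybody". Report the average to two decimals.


Lengths: "relative"=8, "grateful"=8, "fill"=4, "one"=3, "create"=6, "employer"=8, "sport"=5, "anybody"=7
Sum = 49, Count = 8
Average = 49/8 = 6.13
= avg=6.13, min=3, max=8


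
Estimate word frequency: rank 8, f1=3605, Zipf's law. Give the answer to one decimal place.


Zipf's law: f(r) = f(1) / r
f(1) = 3605
f(8) = 3605 / 8
= 450.6 occurrences


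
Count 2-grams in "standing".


Word: "standing" (length 8)
Number of 2-grams = length - 2 + 1 = 8 - 2 + 1
= 7


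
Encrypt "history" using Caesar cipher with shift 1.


Word: "history"
Shift: 1
Each letter → (letter + shift) mod 26:
  'h' (7) + 1 = 8 → 'i'
  'i' (8) + 1 = 9 → 'j'
  's' (18) + 1 = 19 → 't'
  't' (19) + 1 = 20 → 'u'
  'o' (14) + 1 = 15 → 'p'
  'r' (17) + 1 = 18 → 's'
  'y' (24) + 1 = 25 → 'z'
Result = "ijtupsz"


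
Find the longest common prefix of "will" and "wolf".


Word 1: "will"
Word 2: "wolf"
Comparing from start:
  Pos 0: 'w' == 'w'
  Pos 1: 'i' != 'o' (stop)
LCP = "w" (length 1)


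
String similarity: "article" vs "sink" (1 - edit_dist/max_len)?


Word 1: "article" (length 7)
Word 2: "sink" (length 4)
One optimal edit sequence:
  1. delete 'a'  (+1)
  2. delete 'r'  (+1)
  3. substitute 't' -> 's'  (+1)
  4. keep 'i'
  5. delete 'c'  (+1)
  6. substitute 'l' -> 'n'  (+1)
  7. substitute 'e' -> 'k'  (+1)
Edit distance = 6
Max length = max(7, 4) = 7
Similarity = 1 - 6/7
= 0.1429


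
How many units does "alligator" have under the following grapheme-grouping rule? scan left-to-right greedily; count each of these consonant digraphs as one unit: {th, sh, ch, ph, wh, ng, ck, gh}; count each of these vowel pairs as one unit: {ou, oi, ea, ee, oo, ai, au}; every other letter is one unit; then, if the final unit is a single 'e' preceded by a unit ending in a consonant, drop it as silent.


Word: "alligator" (9 letters)
Left-to-right scan:
  [1] 'a' (letter)
  [2] 'l' (letter)
  [3] 'l' (letter)
  [4] 'i' (letter)
  [5] 'g' (letter)
  [6] 'a' (letter)
  [7] 't' (letter)
  [8] 'o' (letter)
  [9] 'r' (letter)
Units from scan: 9
Sound units = 9 units


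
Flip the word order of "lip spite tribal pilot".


Original: "lip spite tribal pilot"
Words (1..n): lip | spite | tribal | pilot
Reversed (n..1): pilot | tribal | spite | lip
Result = "pilot tribal spite lip"


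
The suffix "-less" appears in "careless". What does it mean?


Suffix: -less
As in: careless -> care + -less
Meaning = without


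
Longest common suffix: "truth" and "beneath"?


Word 1: "truth"
Word 2: "beneath"
Comparing from end:
  Pos -1: 'h' == 'h'
  Pos -2: 't' == 't'
  Pos -3: 'u' != 'a' (stop)
LCS = "th" (length 2)


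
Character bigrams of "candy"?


Word: "candy" (length 5)
Number of bigrams = 5 - 2 + 1 = 4
  Position 0: "ca"
  Position 1: "an"
  Position 2: "nd"
  Position 3: "dy"
Bigrams = "ca", "an", "nd", "dy"


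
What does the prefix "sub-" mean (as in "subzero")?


Prefix: sub-
Example: subzero (sub- + zero)
Meaning = under / below


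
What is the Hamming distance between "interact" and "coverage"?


Comparing character by character (same length = 8):
  Pos 0: 'i' vs 'c' !=
  Pos 1: 'n' vs 'o' !=
  Pos 2: 't' vs 'v' !=
  Pos 3: 'e' vs 'e' =
  Pos 4: 'r' vs 'r' =
  Pos 5: 'a' vs 'a' =
  Pos 6: 'c' vs 'g' !=
  Pos 7: 't' vs 'e' !=
Hamming distance = 5


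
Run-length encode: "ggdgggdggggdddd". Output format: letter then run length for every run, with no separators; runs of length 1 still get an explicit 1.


String: "ggdgggdggggdddd"
Scanning for consecutive runs:
  'g' x 2
  'd' x 1
  'g' x 3
  'd' x 1
  'g' x 4
  'd' x 4
RLE = "g2d1g3d1g4d4"


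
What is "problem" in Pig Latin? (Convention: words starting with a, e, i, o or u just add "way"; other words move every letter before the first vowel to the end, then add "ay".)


Word: "problem"
Starts with consonant(s) → move to end, add 'ay'
Consonant cluster: "pr"
Pig Latin = "oblempray"


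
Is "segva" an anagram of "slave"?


Word 1: "slave" → sorted: aelsv
Word 2: "segva" → sorted: aegsv
Same letters? aelsv != aegsv
Anagram = No


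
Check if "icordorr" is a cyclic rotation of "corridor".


Word: "corridor", Candidate: "icordorr"
Method: check if candidate is substring of word+word
"corridorcorridor" contains "icordorr"? No
Is rotation = No


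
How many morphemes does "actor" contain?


Word: "actor"
Morphemes: act / -or
Each morpheme carries meaning
= 2 morphemes


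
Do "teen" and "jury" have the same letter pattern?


Pattern of "teen": [0, 1, 1, 2]
Pattern of "jury": [0, 1, 2, 3]
Patterns do not match
Same pattern = No


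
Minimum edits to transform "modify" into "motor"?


Word 1: "modify" (length 6)
Word 2: "motor" (length 5)
One optimal edit sequence (insert/delete/substitute each cost 1):
  1. keep 'm'
  2. keep 'o'
  3. delete 'd'  (+1)
  4. substitute 'i' -> 't'  (+1)
  5. substitute 'f' -> 'o'  (+1)
  6. substitute 'y' -> 'r'  (+1)
Total edit operations: 4
Edit distance = 4


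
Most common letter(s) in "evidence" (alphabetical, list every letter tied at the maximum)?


Word: "evidence"
Letter counts:
  'c': 1
  'd': 1
  'e': 3
  'i': 1
  'n': 1
  'v': 1
Maximum count = 3
Most frequent = 'e' (3 times each)


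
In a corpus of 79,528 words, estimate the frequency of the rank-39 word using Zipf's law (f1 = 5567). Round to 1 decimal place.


Zipf's law: f(r) = f(1) / r
f(1) = 5567
f(39) = 5567 / 39
= 142.7 occurrences


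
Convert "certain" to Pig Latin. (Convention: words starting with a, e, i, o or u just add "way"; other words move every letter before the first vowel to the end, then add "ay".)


Word: "certain"
Starts with consonant(s) → move to end, add 'ay'
Consonant cluster: "c"
Pig Latin = "ertaincay"


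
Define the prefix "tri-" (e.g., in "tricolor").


Prefix: tri-
Example: tricolor (tri- + color)
Meaning = three


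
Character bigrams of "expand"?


Word: "expand" (length 6)
Number of bigrams = 6 - 2 + 1 = 5
  Position 0: "ex"
  Position 1: "xp"
  Position 2: "pa"
  Position 3: "an"
  Position 4: "nd"
Bigrams = "ex", "xp", "pa", "an", "nd"


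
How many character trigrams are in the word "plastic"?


Word: "plastic" (length 7)
Number of 3-grams = length - 3 + 1 = 7 - 3 + 1
= 5


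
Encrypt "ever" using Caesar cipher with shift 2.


Word: "ever"
Shift: 2
Each letter → (letter + shift) mod 26:
  'e' (4) + 2 = 6 → 'g'
  'v' (21) + 2 = 23 → 'x'
  'e' (4) + 2 = 6 → 'g'
  'r' (17) + 2 = 19 → 't'
Result = "gxgt"


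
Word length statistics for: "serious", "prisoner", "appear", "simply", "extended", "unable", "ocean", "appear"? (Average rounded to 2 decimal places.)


Lengths: "serious"=7, "prisoner"=8, "appear"=6, "simply"=6, "extended"=8, "unable"=6, "ocean"=5, "appear"=6
Sum = 52, Count = 8
Average = 52/8 = 6.50
= avg=6.50, min=5, max=8


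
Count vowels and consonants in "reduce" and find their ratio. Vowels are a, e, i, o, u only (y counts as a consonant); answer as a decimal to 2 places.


Word: "reduce"
Vowels (a,e,i,o,u): 3
Consonants: 3
Ratio = 3/3
= 1.00


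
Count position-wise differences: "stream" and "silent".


Comparing character by character (same length = 6):
  Pos 0: 's' vs 's' =
  Pos 1: 't' vs 'i' !=
  Pos 2: 'r' vs 'l' !=
  Pos 3: 'e' vs 'e' =
  Pos 4: 'a' vs 'n' !=
  Pos 5: 'm' vs 't' !=
Hamming distance = 4


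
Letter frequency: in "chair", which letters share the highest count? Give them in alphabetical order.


Word: "chair"
Letter counts:
  'a': 1
  'c': 1
  'h': 1
  'i': 1
  'r': 1
Maximum count = 1
Most frequent = 'a', 'c', 'h', 'i', 'r' (1 time each)


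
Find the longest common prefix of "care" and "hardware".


Word 1: "care"
Word 2: "hardware"
Comparing from start:
  Pos 0: 'c' != 'h' (stop)
LCP = "" (length 0)


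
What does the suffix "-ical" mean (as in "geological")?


Suffix: -ical
Example: geological (geology + -ical, with a spelling change)
Meaning = relating to


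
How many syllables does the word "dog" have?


Word: "dog"
Syllable breakdown: dog
Counting: 1 part
= 1 syllable


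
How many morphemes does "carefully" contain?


Word: "carefully"
Morphemes: care / -ful / -ly
Each morpheme carries meaning
= 3 morphemes


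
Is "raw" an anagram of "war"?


Word 1: "war" → sorted: arw
Word 2: "raw" → sorted: arw
Same letters? arw == arw
Anagram = Yes


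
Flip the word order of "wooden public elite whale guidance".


Original: "wooden public elite whale guidance"
Words (1..n): wooden | public | elite | whale | guidance
Reversed (n..1): guidance | whale | elite | public | wooden
Result = "guidance whale elite public wooden"


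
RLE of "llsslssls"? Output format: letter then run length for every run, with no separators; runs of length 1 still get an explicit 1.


String: "llsslssls"
Scanning for consecutive runs:
  'l' x 2
  's' x 2
  'l' x 1
  's' x 2
  'l' x 1
  's' x 1
RLE = "l2s2l1s2l1s1"


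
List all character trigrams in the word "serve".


Word: "serve" (length 5)
Number of trigrams = 5 - 3 + 1 = 3
  Position 0: "ser"
  Position 1: "erv"
  Position 2: "rve"
Trigrams = "ser", "erv", "rve"


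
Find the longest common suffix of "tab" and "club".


Word 1: "tab"
Word 2: "club"
Comparing from end:
  Pos -1: 'b' == 'b'
  Pos -2: 'a' != 'u' (stop)
LCS = "b" (length 1)


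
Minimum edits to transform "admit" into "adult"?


Word 1: "admit" (length 5)
Word 2: "adult" (length 5)
One optimal edit sequence (insert/delete/substitute each cost 1):
  1. keep 'a'
  2. keep 'd'
  3. substitute 'm' -> 'u'  (+1)
  4. substitute 'i' -> 'l'  (+1)
  5. keep 't'
Total edit operations: 2
Edit distance = 2


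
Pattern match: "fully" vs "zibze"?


Pattern of "fully": [0, 1, 2, 2, 3]
Pattern of "zibze": [0, 1, 2, 0, 3]
Patterns do not match
Same pattern = No


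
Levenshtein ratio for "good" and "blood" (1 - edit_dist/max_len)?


Word 1: "good" (length 4)
Word 2: "blood" (length 5)
One optimal edit sequence:
  1. insert 'b'  (+1)
  2. substitute 'g' -> 'l'  (+1)
  3. keep 'o'
  4. keep 'o'
  5. keep 'd'
Edit distance = 2
Max length = max(4, 5) = 5
Similarity = 1 - 2/5
= 0.6000


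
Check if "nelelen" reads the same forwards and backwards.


Word: "nelelen"
Reversed: "nelelen"
Forward == Backward? nelelen == nelelen
Palindrome = Yes


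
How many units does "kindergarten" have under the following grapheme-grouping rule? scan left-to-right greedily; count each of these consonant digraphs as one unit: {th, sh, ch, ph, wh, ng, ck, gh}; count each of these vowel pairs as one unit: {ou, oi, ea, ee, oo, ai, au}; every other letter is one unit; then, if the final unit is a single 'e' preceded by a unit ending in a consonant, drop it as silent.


Word: "kindergarten" (12 letters)
Left-to-right scan:
  [1] 'k' (letter)
  [2] 'i' (letter)
  [3] 'n' (letter)
  [4] 'd' (letter)
  [5] 'e' (letter)
  [6] 'r' (letter)
  [7] 'g' (letter)
  [8] 'a' (letter)
  [9] 'r' (letter)
  [10] 't' (letter)
  [11] 'e' (letter)
  [12] 'n' (letter)
Units from scan: 12
Sound units = 12 units


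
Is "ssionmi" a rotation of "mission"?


Word: "mission", Candidate: "ssionmi"
Method: check if candidate is substring of word+word
"missionmission" contains "ssionmi"? Yes
Is rotation = Yes


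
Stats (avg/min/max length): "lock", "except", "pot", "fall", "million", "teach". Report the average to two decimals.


Lengths: "lock"=4, "except"=6, "pot"=3, "fall"=4, "million"=7, "teach"=5
Sum = 29, Count = 6
Average = 29/6 = 4.83
= avg=4.83, min=3, max=7


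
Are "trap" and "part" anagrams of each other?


Word 1: "trap" → sorted: aprt
Word 2: "part" → sorted: aprt
Same letters? aprt == aprt
Anagram = Yes


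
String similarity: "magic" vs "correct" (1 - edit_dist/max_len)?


Word 1: "magic" (length 5)
Word 2: "correct" (length 7)
One optimal edit sequence:
  1. insert 'c'  (+1)
  2. substitute 'm' -> 'o'  (+1)
  3. substitute 'a' -> 'r'  (+1)
  4. substitute 'g' -> 'r'  (+1)
  5. substitute 'i' -> 'e'  (+1)
  6. keep 'c'
  7. insert 't'  (+1)
Edit distance = 6
Max length = max(5, 7) = 7
Similarity = 1 - 6/7
= 0.1429


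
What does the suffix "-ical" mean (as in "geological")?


Suffix: -ical
As in: geological -> geology + -ical, with a spelling change
Meaning = relating to


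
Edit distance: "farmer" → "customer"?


Word 1: "farmer" (length 6)
Word 2: "customer" (length 8)
One optimal edit sequence (insert/delete/substitute each cost 1):
  1. insert 'c'  (+1)
  2. insert 'u'  (+1)
  3. substitute 'f' -> 's'  (+1)
  4. substitute 'a' -> 't'  (+1)
  5. substitute 'r' -> 'o'  (+1)
  6. keep 'm'
  7. keep 'e'
  8. keep 'r'
Total edit operations: 5
Edit distance = 5


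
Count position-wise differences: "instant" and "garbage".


Comparing character by character (same length = 7):
  Pos 0: 'i' vs 'g' !=
  Pos 1: 'n' vs 'a' !=
  Pos 2: 's' vs 'r' !=
  Pos 3: 't' vs 'b' !=
  Pos 4: 'a' vs 'a' =
  Pos 5: 'n' vs 'g' !=
  Pos 6: 't' vs 'e' !=
Hamming distance = 6


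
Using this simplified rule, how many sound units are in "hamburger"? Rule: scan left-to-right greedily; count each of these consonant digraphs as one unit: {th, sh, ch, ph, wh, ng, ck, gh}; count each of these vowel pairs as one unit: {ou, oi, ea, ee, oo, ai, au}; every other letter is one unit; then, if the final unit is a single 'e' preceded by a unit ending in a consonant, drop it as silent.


Word: "hamburger" (9 letters)
Left-to-right scan:
  [1] 'h' (letter)
  [2] 'a' (letter)
  [3] 'm' (letter)
  [4] 'b' (letter)
  [5] 'u' (letter)
  [6] 'r' (letter)
  [7] 'g' (letter)
  [8] 'e' (letter)
  [9] 'r' (letter)
Units from scan: 9
Sound units = 9 units


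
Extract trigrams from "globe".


Word: "globe" (length 5)
Number of trigrams = 5 - 3 + 1 = 3
  Position 0: "glo"
  Position 1: "lob"
  Position 2: "obe"
Trigrams = "glo", "lob", "obe"


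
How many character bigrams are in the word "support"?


Word: "support" (length 7)
Number of 2-grams = length - 2 + 1 = 7 - 2 + 1
= 6


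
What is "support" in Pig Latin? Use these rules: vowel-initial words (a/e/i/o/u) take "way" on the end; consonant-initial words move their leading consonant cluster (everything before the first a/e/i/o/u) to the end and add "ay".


Word: "support"
Starts with consonant(s) → move to end, add 'ay'
Consonant cluster: "s"
Pig Latin = "upportsay"


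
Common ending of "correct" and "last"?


Word 1: "correct"
Word 2: "last"
Comparing from end:
  Pos -1: 't' == 't'
  Pos -2: 'c' != 's' (stop)
LCS = "t" (length 1)


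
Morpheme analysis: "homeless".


Word: "homeless"
Morphemes: home | -less
Each morpheme carries meaning
= 2 morphemes


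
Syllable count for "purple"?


Word: "purple"
Syllable breakdown: pur / ple
Counting: 2 parts
= 2 syllables


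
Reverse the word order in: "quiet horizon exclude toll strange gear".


Original: "quiet horizon exclude toll strange gear"
Words (1..n): quiet | horizon | exclude | toll | strange | gear
Reversed (n..1): gear | strange | toll | exclude | horizon | quiet
Result = "gear strange toll exclude horizon quiet"


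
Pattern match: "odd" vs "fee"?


Pattern of "odd": [0, 1, 1]
Pattern of "fee": [0, 1, 1]
Patterns match
Same pattern = Yes


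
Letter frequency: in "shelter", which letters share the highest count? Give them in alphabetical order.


Word: "shelter"
Letter counts:
  'e': 2
  'h': 1
  'l': 1
  'r': 1
  's': 1
  't': 1
Maximum count = 2
Most frequent = 'e' (2 times each)


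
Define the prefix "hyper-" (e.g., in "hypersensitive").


Prefix: hyper-
Example: hypersensitive = hyper- + sensitive
Meaning = over / excessive


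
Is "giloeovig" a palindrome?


Word: "giloeovig"
Reversed: "givoeolig"
Forward == Backward? giloeovig != givoeolig
Palindrome = No


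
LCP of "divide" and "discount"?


Word 1: "divide"
Word 2: "discount"
Comparing from start:
  Pos 0: 'd' == 'd'
  Pos 1: 'i' == 'i'
  Pos 2: 'v' != 's' (stop)
LCP = "di" (length 2)


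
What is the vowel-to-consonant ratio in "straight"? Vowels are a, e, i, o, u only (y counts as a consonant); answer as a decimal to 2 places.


Word: "straight"
Vowels (a,e,i,o,u): 2
Consonants: 6
Ratio = 2/6
= 0.33


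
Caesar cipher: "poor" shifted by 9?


Word: "poor"
Shift: 9
Each letter → (letter + shift) mod 26:
  'p' (15) + 9 = 24 → 'y'
  'o' (14) + 9 = 23 → 'x'
  'o' (14) + 9 = 23 → 'x'
  'r' (17) + 9 = 0 → 'a'
Result = "yxxa"


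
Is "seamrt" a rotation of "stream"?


Word: "stream", Candidate: "seamrt"
Method: check if candidate is substring of word+word
"streamstream" contains "seamrt"? No
Is rotation = No


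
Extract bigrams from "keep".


Word: "keep" (length 4)
Number of bigrams = 4 - 2 + 1 = 3
  Position 0: "ke"
  Position 1: "ee"
  Position 2: "ep"
Bigrams = "ke", "ee", "ep"


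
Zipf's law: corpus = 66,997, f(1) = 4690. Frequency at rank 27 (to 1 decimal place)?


Zipf's law: f(r) = f(1) / r
f(1) = 4690
f(27) = 4690 / 27
= 173.7 occurrences


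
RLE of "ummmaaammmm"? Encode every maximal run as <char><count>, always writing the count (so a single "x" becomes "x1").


String: "ummmaaammmm"
Scanning for consecutive runs:
  'u' x 1
  'm' x 3
  'a' x 3
  'm' x 4
RLE = "u1m3a3m4"


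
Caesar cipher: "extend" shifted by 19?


Word: "extend"
Shift: 19
Each letter → (letter + shift) mod 26:
  'e' (4) + 19 = 23 → 'x'
  'x' (23) + 19 = 16 → 'q'
  't' (19) + 19 = 12 → 'm'
  'e' (4) + 19 = 23 → 'x'
  'n' (13) + 19 = 6 → 'g'
  'd' (3) + 19 = 22 → 'w'
Result = "xqmxgw"


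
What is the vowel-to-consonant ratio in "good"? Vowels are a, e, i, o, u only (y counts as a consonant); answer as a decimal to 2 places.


Word: "good"
Vowels (a,e,i,o,u): 2
Consonants: 2
Ratio = 2/2
= 1.00


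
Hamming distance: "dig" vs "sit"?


Comparing character by character (same length = 3):
  Pos 0: 'd' vs 's' !=
  Pos 1: 'i' vs 'i' =
  Pos 2: 'g' vs 't' !=
Hamming distance = 2


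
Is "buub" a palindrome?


Word: "buub"
Reversed: "buub"
Forward == Backward? buub == buub
Palindrome = Yes


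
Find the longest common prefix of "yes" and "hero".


Word 1: "yes"
Word 2: "hero"
Comparing from start:
  Pos 0: 'y' != 'h' (stop)
LCP = "" (length 0)


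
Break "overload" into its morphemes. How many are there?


Word: "overload"
Morphemes: over- | load
Each morpheme carries meaning
= 2 morphemes


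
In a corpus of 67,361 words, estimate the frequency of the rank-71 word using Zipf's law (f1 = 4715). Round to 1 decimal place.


Zipf's law: f(r) = f(1) / r
f(1) = 4715
f(71) = 4715 / 71
= 66.4 occurrences


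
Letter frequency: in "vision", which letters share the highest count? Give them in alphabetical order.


Word: "vision"
Letter counts:
  'i': 2
  'n': 1
  'o': 1
  's': 1
  'v': 1
Maximum count = 2
Most frequent = 'i' (2 times each)


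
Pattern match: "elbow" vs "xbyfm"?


Pattern of "elbow": [0, 1, 2, 3, 4]
Pattern of "xbyfm": [0, 1, 2, 3, 4]
Patterns match
Same pattern = Yes


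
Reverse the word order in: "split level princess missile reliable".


Original: "split level princess missile reliable"
Words (1..n): split | level | princess | missile | reliable
Reversed (n..1): reliable | missile | princess | level | split
Result = "reliable missile princess level split"


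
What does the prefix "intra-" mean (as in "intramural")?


Prefix: intra-
Example: intramural = intra- + mural
Meaning = within


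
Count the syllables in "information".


Word: "information"
Syllable breakdown: in | for | ma | tion
Counting: 4 parts
= 4 syllables


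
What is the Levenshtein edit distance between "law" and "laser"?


Word 1: "law" (length 3)
Word 2: "laser" (length 5)
One optimal edit sequence (insert/delete/substitute each cost 1):
  1. keep 'l'
  2. keep 'a'
  3. insert 's'  (+1)
  4. insert 'e'  (+1)
  5. substitute 'w' -> 'r'  (+1)
Total edit operations: 3
Edit distance = 3


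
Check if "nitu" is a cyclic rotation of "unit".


Word: "unit", Candidate: "nitu"
Method: check if candidate is substring of word+word
"unitunit" contains "nitu"? Yes
Is rotation = Yes


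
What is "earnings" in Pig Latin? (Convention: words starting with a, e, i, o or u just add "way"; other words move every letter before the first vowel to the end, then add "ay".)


Word: "earnings"
Starts with vowel → add 'way'
Pig Latin = "earningsway"


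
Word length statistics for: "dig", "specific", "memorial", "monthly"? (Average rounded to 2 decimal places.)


Lengths: "dig"=3, "specific"=8, "memorial"=8, "monthly"=7
Sum = 26, Count = 4
Average = 26/4 = 6.50
= avg=6.50, min=3, max=8


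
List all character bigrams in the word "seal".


Word: "seal" (length 4)
Number of bigrams = 4 - 2 + 1 = 3
  Position 0: "se"
  Position 1: "ea"
  Position 2: "al"
Bigrams = "se", "ea", "al"


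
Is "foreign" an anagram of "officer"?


Word 1: "officer" → sorted: ceffior
Word 2: "foreign" → sorted: efginor
Same letters? ceffior != efginor
Anagram = No


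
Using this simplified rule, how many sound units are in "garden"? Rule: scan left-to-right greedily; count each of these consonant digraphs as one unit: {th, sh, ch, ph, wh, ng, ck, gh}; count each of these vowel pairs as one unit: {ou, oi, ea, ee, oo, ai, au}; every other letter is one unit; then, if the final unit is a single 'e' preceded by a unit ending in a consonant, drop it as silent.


Word: "garden" (6 letters)
Left-to-right scan:
  1. 'g' (letter)
  2. 'a' (letter)
  3. 'r' (letter)
  4. 'd' (letter)
  5. 'e' (letter)
  6. 'n' (letter)
Units from scan: 6
Sound units = 6 units


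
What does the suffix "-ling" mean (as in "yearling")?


Suffix: -ling
Example: yearling = year + -ling
Meaning = small / young


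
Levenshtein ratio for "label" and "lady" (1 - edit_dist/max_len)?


Word 1: "label" (length 5)
Word 2: "lady" (length 4)
One optimal edit sequence:
  1. keep 'l'
  2. keep 'a'
  3. delete 'b'  (+1)
  4. substitute 'e' -> 'd'  (+1)
  5. substitute 'l' -> 'y'  (+1)
Edit distance = 3
Max length = max(5, 4) = 5
Similarity = 1 - 3/5
= 0.4000


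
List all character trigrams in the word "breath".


Word: "breath" (length 6)
Number of trigrams = 6 - 3 + 1 = 4
  Position 0: "bre"
  Position 1: "rea"
  Position 2: "eat"
  Position 3: "ath"
Trigrams = "bre", "rea", "eat", "ath"


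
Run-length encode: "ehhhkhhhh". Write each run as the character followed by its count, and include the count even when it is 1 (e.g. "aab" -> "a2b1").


String: "ehhhkhhhh"
Scanning for consecutive runs:
  'e' x 1
  'h' x 3
  'k' x 1
  'h' x 4
RLE = "e1h3k1h4"


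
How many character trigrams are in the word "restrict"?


Word: "restrict" (length 8)
Number of 3-grams = length - 3 + 1 = 8 - 3 + 1
= 6


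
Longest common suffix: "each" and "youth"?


Word 1: "each"
Word 2: "youth"
Comparing from end:
  Pos -1: 'h' == 'h'
  Pos -2: 'c' != 't' (stop)
LCS = "h" (length 1)


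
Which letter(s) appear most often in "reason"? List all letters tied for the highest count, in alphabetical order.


Word: "reason"
Letter counts:
  'a': 1
  'e': 1
  'n': 1
  'o': 1
  'r': 1
  's': 1
Maximum count = 1
Most frequent = 'a', 'e', 'n', 'o', 'r', 's' (1 time each)


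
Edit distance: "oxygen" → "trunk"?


Word 1: "oxygen" (length 6)
Word 2: "trunk" (length 5)
One optimal edit sequence (insert/delete/substitute each cost 1):
  1. delete 'o'  (+1)
  2. substitute 'x' -> 't'  (+1)
  3. substitute 'y' -> 'r'  (+1)
  4. substitute 'g' -> 'u'  (+1)
  5. substitute 'e' -> 'n'  (+1)
  6. substitute 'n' -> 'k'  (+1)
Total edit operations: 6
Edit distance = 6


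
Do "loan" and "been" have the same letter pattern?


Pattern of "loan": [0, 1, 2, 3]
Pattern of "been": [0, 1, 1, 2]
Patterns do not match
Same pattern = No


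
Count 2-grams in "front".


Word: "front" (length 5)
Number of 2-grams = length - 2 + 1 = 5 - 2 + 1
= 4


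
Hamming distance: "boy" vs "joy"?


Comparing character by character (same length = 3):
  Pos 0: 'b' vs 'j' !=
  Pos 1: 'o' vs 'o' =
  Pos 2: 'y' vs 'y' =
Hamming distance = 1


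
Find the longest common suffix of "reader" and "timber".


Word 1: "reader"
Word 2: "timber"
Comparing from end:
  Pos -1: 'r' == 'r'
  Pos -2: 'e' == 'e'
  Pos -3: 'd' != 'b' (stop)
LCS = "er" (length 2)


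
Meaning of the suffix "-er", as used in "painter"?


Suffix: -er
Example: painter = paint + -er
Meaning = one who / more


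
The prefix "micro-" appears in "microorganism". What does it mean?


Prefix: micro-
Example: microorganism (micro- + organism)
Meaning = small


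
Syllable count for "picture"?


Word: "picture"
Syllable breakdown: pic · ture
Counting: 2 parts
= 2 syllables


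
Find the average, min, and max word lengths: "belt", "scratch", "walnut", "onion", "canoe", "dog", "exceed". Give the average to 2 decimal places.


Lengths: "belt"=4, "scratch"=7, "walnut"=6, "onion"=5, "canoe"=5, "dog"=3, "exceed"=6
Sum = 36, Count = 7
Average = 36/7 = 5.14
= avg=5.14, min=3, max=7


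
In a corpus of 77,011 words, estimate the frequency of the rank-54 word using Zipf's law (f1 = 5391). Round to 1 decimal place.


Zipf's law: f(r) = f(1) / r
f(1) = 5391
f(54) = 5391 / 54
= 99.8 occurrences


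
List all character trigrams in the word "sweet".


Word: "sweet" (length 5)
Number of trigrams = 5 - 3 + 1 = 3
  Position 0: "swe"
  Position 1: "wee"
  Position 2: "eet"
Trigrams = "swe", "wee", "eet"


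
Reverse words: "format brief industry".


Original: "format brief industry"
Words (1..n): format | brief | industry
Reversed (n..1): industry | brief | format
Result = "industry brief format"


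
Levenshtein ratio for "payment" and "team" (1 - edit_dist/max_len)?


Word 1: "payment" (length 7)
Word 2: "team" (length 4)
One optimal edit sequence:
  1. delete 'p'  (+1)
  2. delete 'a'  (+1)
  3. delete 'y'  (+1)
  4. substitute 'm' -> 't'  (+1)
  5. keep 'e'
  6. substitute 'n' -> 'a'  (+1)
  7. substitute 't' -> 'm'  (+1)
Edit distance = 6
Max length = max(7, 4) = 7
Similarity = 1 - 6/7
= 0.1429


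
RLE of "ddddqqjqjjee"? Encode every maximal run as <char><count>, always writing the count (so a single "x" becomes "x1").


String: "ddddqqjqjjee"
Scanning for consecutive runs:
  'd' x 4
  'q' x 2
  'j' x 1
  'q' x 1
  'j' x 2
  'e' x 2
RLE = "d4q2j1q1j2e2"


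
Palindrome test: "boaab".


Word: "boaab"
Reversed: "baaob"
Forward == Backward? boaab != baaob
Palindrome = No


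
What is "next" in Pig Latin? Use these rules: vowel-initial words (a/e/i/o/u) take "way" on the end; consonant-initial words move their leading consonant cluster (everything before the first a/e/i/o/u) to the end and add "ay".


Word: "next"
Starts with consonant(s) → move to end, add 'ay'
Consonant cluster: "n"
Pig Latin = "extnay"


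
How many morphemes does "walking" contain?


Word: "walking"
Morphemes: walk / -ing
Each morpheme carries meaning
= 2 morphemes


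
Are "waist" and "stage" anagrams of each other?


Word 1: "waist" → sorted: aistw
Word 2: "stage" → sorted: aegst
Same letters? aistw != aegst
Anagram = No


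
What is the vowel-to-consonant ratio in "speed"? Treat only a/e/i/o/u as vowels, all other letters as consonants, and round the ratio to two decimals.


Word: "speed"
Vowels (a,e,i,o,u): 2
Consonants: 3
Ratio = 2/3
= 0.67


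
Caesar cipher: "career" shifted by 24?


Word: "career"
Shift: 24
Each letter → (letter + shift) mod 26:
  'c' (2) + 24 = 0 → 'a'
  'a' (0) + 24 = 24 → 'y'
  'r' (17) + 24 = 15 → 'p'
  'e' (4) + 24 = 2 → 'c'
  'e' (4) + 24 = 2 → 'c'
  'r' (17) + 24 = 15 → 'p'
Result = "aypccp"


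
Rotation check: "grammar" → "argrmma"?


Word: "grammar", Candidate: "argrmma"
Method: check if candidate is substring of word+word
"grammargrammar" contains "argrmma"? No
Is rotation = No


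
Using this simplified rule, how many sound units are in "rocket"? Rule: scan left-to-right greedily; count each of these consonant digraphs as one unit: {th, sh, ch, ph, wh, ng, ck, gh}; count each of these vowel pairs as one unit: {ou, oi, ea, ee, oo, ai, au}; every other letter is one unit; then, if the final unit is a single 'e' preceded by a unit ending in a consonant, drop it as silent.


Word: "rocket" (6 letters)
Left-to-right scan:
  (1) 'r' (letter)
  (2) 'o' (letter)
  (3) 'ck' (digraph)
  (4) 'e' (letter)
  (5) 't' (letter)
Units from scan: 5
Sound units = 5 units


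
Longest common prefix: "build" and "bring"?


Word 1: "build"
Word 2: "bring"
Comparing from start:
  Pos 0: 'b' == 'b'
  Pos 1: 'u' != 'r' (stop)
LCP = "b" (length 1)


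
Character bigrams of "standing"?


Word: "standing" (length 8)
Number of bigrams = 8 - 2 + 1 = 7
  Position 0: "st"
  Position 1: "ta"
  Position 2: "an"
  Position 3: "nd"
  Position 4: "di"
  Position 5: "in"
  Position 6: "ng"
Bigrams = "st", "ta", "an", "nd", "di", "in", "ng"


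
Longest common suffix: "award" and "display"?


Word 1: "award"
Word 2: "display"
Comparing from end:
  Pos -1: 'd' != 'y' (stop)
LCS = "" (length 0)


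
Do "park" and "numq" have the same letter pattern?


Pattern of "park": [0, 1, 2, 3]
Pattern of "numq": [0, 1, 2, 3]
Patterns match
Same pattern = Yes


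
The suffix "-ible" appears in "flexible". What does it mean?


Suffix: -ible
As in: flexible -> flex + -ible
Meaning = capable of


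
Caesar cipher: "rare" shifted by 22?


Word: "rare"
Shift: 22
Each letter → (letter + shift) mod 26:
  'r' (17) + 22 = 13 → 'n'
  'a' (0) + 22 = 22 → 'w'
  'r' (17) + 22 = 13 → 'n'
  'e' (4) + 22 = 0 → 'a'
Result = "nwna"


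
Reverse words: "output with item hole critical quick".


Original: "output with item hole critical quick"
Words (1..n): output | with | item | hole | critical | quick
Reversed (n..1): quick | critical | hole | item | with | output
Result = "quick critical hole item with output"


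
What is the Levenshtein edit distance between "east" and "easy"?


Word 1: "east" (length 4)
Word 2: "easy" (length 4)
One optimal edit sequence (insert/delete/substitute each cost 1):
  1. keep 'e'
  2. keep 'a'
  3. keep 's'
  4. substitute 't' -> 'y'  (+1)
Total edit operations: 1
Edit distance = 1


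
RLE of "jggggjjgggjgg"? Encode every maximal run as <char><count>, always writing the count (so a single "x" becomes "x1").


String: "jggggjjgggjgg"
Scanning for consecutive runs:
  'j' x 1
  'g' x 4
  'j' x 2
  'g' x 3
  'j' x 1
  'g' x 2
RLE = "j1g4j2g3j1g2"


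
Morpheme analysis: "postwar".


Word: "postwar"
Morphemes: post- / war
Each morpheme carries meaning
= 2 morphemes


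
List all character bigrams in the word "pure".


Word: "pure" (length 4)
Number of bigrams = 4 - 2 + 1 = 3
  Position 0: "pu"
  Position 1: "ur"
  Position 2: "re"
Bigrams = "pu", "ur", "re"


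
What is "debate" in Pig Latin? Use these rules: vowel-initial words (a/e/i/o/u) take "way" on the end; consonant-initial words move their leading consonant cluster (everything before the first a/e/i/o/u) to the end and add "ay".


Word: "debate"
Starts with consonant(s) → move to end, add 'ay'
Consonant cluster: "d"
Pig Latin = "ebateday"


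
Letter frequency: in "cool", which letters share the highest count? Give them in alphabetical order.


Word: "cool"
Letter counts:
  'c': 1
  'l': 1
  'o': 2
Maximum count = 2
Most frequent = 'o' (2 times each)


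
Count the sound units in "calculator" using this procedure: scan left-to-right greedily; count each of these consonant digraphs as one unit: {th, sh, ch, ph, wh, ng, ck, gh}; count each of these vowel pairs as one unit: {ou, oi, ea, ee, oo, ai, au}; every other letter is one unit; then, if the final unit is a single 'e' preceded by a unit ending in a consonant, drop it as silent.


Word: "calculator" (10 letters)
Left-to-right scan:
  [1] 'c' (letter)
  [2] 'a' (letter)
  [3] 'l' (letter)
  [4] 'c' (letter)
  [5] 'u' (letter)
  [6] 'l' (letter)
  [7] 'a' (letter)
  [8] 't' (letter)
  [9] 'o' (letter)
  [10] 'r' (letter)
Units from scan: 10
Sound units = 10 units


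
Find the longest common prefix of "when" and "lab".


Word 1: "when"
Word 2: "lab"
Comparing from start:
  Pos 0: 'w' != 'l' (stop)
LCP = "" (length 0)


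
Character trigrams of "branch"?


Word: "branch" (length 6)
Number of trigrams = 6 - 3 + 1 = 4
  Position 0: "bra"
  Position 1: "ran"
  Position 2: "anc"
  Position 3: "nch"
Trigrams = "bra", "ran", "anc", "nch"


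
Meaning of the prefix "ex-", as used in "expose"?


Prefix: ex-
Example: expose = ex- + pose
Meaning = out / former


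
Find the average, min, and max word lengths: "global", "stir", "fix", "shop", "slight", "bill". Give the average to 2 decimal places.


Lengths: "global"=6, "stir"=4, "fix"=3, "shop"=4, "slight"=6, "bill"=4
Sum = 27, Count = 6
Average = 27/6 = 4.50
= avg=4.50, min=3, max=6
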